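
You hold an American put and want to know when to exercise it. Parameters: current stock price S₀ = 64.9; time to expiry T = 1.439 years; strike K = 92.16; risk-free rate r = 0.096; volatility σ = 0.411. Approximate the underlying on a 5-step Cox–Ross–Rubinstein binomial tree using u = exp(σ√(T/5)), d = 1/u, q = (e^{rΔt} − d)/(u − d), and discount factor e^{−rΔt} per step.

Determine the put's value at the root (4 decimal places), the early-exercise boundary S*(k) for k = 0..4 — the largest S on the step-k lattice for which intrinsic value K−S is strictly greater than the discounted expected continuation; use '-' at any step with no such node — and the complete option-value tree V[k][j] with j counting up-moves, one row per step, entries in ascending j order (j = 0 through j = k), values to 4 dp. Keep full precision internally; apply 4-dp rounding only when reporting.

Δt=0.28780  u=1.24669  d=0.80213  q=0.50812  discount=0.97275
step 5 (expiry): payoffs max(K−S,0) = 70.6094 58.6655 40.1020 11.2501 0.0000 0.0000
step 4: (k=4,j=0): S=26.8668, (K−S)⁺=65.2932, hold=62.7818 ⇒ V=65.2932 exercise | (k=4,j=1): S=41.7571, (K−S)⁺=50.4029, hold=47.8915 ⇒ V=50.4029 exercise | (k=4,j=2): S=64.9000, (K−S)⁺=27.2600, hold=24.7486 ⇒ V=27.2600 exercise | (k=4,j=3): S=100.8693, (K−S)⁺=0.0000, hold=5.3829 ⇒ V=5.3829 continue | (k=4,j=4): S=156.7738, (K−S)⁺=0.0000, hold=0.0000 ⇒ V=0.0000 continue  boundary S*=64.9000
step 3: (k=3,j=0): S=33.4945, (K−S)⁺=58.6655, hold=56.1541 ⇒ V=58.6655 exercise | (k=3,j=1): S=52.0580, (K−S)⁺=40.1020, hold=37.5906 ⇒ V=40.1020 exercise | (k=3,j=2): S=80.9099, (K−S)⁺=11.2501, hold=15.7040 ⇒ V=15.7040 continue | (k=3,j=3): S=125.7524, (K−S)⁺=0.0000, hold=2.5756 ⇒ V=2.5756 continue  boundary S*=52.0580
step 2: (k=2,j=0): S=41.7571, (K−S)⁺=50.4029, hold=47.8915 ⇒ V=50.4029 exercise | (k=2,j=1): S=64.9000, (K−S)⁺=27.2600, hold=26.9500 ⇒ V=27.2600 exercise | (k=2,j=2): S=100.8693, (K−S)⁺=0.0000, hold=8.7871 ⇒ V=8.7871 continue  boundary S*=64.9000
step 1: (k=1,j=0): S=52.0580, (K−S)⁺=40.1020, hold=37.5906 ⇒ V=40.1020 exercise | (k=1,j=1): S=80.9099, (K−S)⁺=11.2501, hold=17.3866 ⇒ V=17.3866 continue  boundary S*=52.0580
step 0: (k=0,j=0): S=64.9000, (K−S)⁺=27.2600, hold=27.7817 ⇒ V=27.7817 continue  boundary S*=-

price = 27.7817
boundary = - 52.0580 64.9000 52.0580 64.9000
tree:
27.7817
40.1020 17.3866
50.4029 27.2600 8.7871
58.6655 40.1020 15.7040 2.5756
65.2932 50.4029 27.2600 5.3829 0.0000
70.6094 58.6655 40.1020 11.2501 0.0000 0.0000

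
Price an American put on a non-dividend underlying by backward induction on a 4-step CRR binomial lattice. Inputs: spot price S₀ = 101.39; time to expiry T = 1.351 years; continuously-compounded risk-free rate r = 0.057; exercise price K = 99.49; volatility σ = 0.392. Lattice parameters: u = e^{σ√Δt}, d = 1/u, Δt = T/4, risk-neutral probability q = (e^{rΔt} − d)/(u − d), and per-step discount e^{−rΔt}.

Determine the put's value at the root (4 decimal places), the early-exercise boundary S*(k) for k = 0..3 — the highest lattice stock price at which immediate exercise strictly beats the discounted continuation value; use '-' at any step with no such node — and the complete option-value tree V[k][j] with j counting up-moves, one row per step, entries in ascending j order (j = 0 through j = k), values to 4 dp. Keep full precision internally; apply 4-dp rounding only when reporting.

Δt=0.33775, u=1.25585, d=0.79627, q=0.48559, disc=e^(-rΔt)=0.98093
k=4 terminal: V=max(K-S,0) → 58.7296 35.2039 0.0000 0.0000 0.0000
k=3: j=0 S=51.1891 intr=48.3009 cont=46.4038 V=48.3009[EX]; j=1 S=80.7339 intr=18.7561 cont=17.7641 V=18.7561[EX]; j=2 S=127.3310 intr=0.0000 cont=0.0000 V=0.0000[hold]; j=3 S=200.8226 intr=0.0000 cont=0.0000 V=0.0000[hold]  S*(3)=80.7339
k=2: j=0 S=64.2861 intr=35.2039 cont=33.3069 V=35.2039[EX]; j=1 S=101.3900 intr=0.0000 cont=9.4644 V=9.4644[hold]; j=2 S=159.9092 intr=0.0000 cont=0.0000 V=0.0000[hold]  S*(2)=64.2861
k=1: j=0 S=80.7339 intr=18.7561 cont=22.2722 V=22.2722[hold]; j=1 S=127.3310 intr=0.0000 cont=4.7758 V=4.7758[hold]  S*(1)=-
k=0: j=0 S=101.3900 intr=0.0000 cont=13.5135 V=13.5135[hold]  S*(0)=-

price = 13.5135
boundary = - - 64.2861 80.7339
tree:
13.5135
22.2722 4.7758
35.2039 9.4644 0.0000
48.3009 18.7561 0.0000 0.0000
58.7296 35.2039 0.0000 0.0000 0.0000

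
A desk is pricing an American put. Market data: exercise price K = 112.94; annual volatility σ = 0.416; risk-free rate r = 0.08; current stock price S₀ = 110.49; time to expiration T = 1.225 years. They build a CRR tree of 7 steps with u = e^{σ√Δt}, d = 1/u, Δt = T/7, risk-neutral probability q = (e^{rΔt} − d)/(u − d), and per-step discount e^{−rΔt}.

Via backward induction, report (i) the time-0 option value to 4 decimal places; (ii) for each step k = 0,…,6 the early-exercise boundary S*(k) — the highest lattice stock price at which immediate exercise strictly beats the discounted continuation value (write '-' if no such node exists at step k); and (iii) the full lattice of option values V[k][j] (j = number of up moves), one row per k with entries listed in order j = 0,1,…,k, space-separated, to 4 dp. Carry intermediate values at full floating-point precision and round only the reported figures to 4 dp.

price = 17.3940
boundary = - - - 65.5524 78.0129 65.5524 78.0129
tree:
17.3940
25.1795 10.0051
35.2271 15.7212 4.5017
47.3876 23.9146 7.8717 1.2174
57.8580 34.9271 13.4435 2.4539 0.0000
66.6559 47.3876 22.2129 4.9464 0.0000 0.0000
74.0486 57.8580 34.9271 9.9706 0.0000 0.0000 0.0000
80.2605 66.6559 47.3876 20.0979 0.0000 0.0000 0.0000 0.0000

Δt=0.17500, u=1.19009, d=0.84028, q=0.49691, disc=e^(-rΔt)=0.98610
k=7 terminal: V=max(K-S,0) → 80.2605 66.6559 47.3876 20.0979 0.0000 0.0000 0.0000 0.0000
k=6: j=0 S=38.8914 intr=74.0486 cont=72.4785 V=74.0486[EX]; j=1 S=55.0820 intr=57.8580 cont=56.2878 V=57.8580[EX]; j=2 S=78.0129 intr=34.9271 cont=33.3569 V=34.9271[EX]; j=3 S=110.4900 intr=2.4500 cont=9.9706 V=9.9706[hold]; j=4 S=156.4874 intr=0.0000 cont=0.0000 V=0.0000[hold]; j=5 S=221.6337 intr=0.0000 cont=0.0000 V=0.0000[hold]; j=6 S=313.9007 intr=0.0000 cont=0.0000 V=0.0000[hold]  S*(6)=78.0129
k=5: j=0 S=46.2841 intr=66.6559 cont=65.0858 V=66.6559[EX]; j=1 S=65.5524 intr=47.3876 cont=45.8175 V=47.3876[EX]; j=2 S=92.8421 intr=20.0979 cont=22.2129 V=22.2129[hold]; j=3 S=131.4926 intr=0.0000 cont=4.9464 V=4.9464[hold]; j=4 S=186.2334 intr=0.0000 cont=0.0000 V=0.0000[hold]; j=5 S=263.7631 intr=0.0000 cont=0.0000 V=0.0000[hold]  S*(5)=65.5524
k=4: j=0 S=55.0820 intr=57.8580 cont=56.2878 V=57.8580[EX]; j=1 S=78.0129 intr=34.9271 cont=34.3932 V=34.9271[EX]; j=2 S=110.4900 intr=2.4500 cont=13.4435 V=13.4435[hold]; j=3 S=156.4874 intr=0.0000 cont=2.4539 V=2.4539[hold]; j=4 S=221.6337 intr=0.0000 cont=0.0000 V=0.0000[hold]  S*(4)=78.0129
k=3: j=0 S=65.5524 intr=47.3876 cont=45.8175 V=47.3876[EX]; j=1 S=92.8421 intr=20.0979 cont=23.9146 V=23.9146[hold]; j=2 S=131.4926 intr=0.0000 cont=7.8717 V=7.8717[hold]; j=3 S=186.2334 intr=0.0000 cont=1.2174 V=1.2174[hold]  S*(3)=65.5524
k=2: j=0 S=78.0129 intr=34.9271 cont=35.2271 V=35.2271[hold]; j=1 S=110.4900 intr=2.4500 cont=15.7212 V=15.7212[hold]; j=2 S=156.4874 intr=0.0000 cont=4.5017 V=4.5017[hold]  S*(2)=-
k=1: j=0 S=92.8421 intr=20.0979 cont=25.1795 V=25.1795[hold]; j=1 S=131.4926 intr=0.0000 cont=10.0051 V=10.0051[hold]  S*(1)=-
k=0: j=0 S=110.4900 intr=2.4500 cont=17.3940 V=17.3940[hold]  S*(0)=-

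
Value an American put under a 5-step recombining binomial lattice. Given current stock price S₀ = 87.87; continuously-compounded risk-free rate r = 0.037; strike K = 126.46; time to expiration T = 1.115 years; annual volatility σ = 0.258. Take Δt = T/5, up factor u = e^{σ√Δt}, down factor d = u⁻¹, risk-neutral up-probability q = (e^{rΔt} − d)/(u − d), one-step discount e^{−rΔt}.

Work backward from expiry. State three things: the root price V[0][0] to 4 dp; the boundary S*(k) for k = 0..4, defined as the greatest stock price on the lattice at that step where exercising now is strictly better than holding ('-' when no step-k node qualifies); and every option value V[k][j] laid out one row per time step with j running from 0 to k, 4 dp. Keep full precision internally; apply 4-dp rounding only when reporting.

Δt=0.22300  u=1.12957  d=0.88529  q=0.50350  discount=0.99178
step 5 (expiry): payoffs max(K−S,0) = 78.6764 65.4917 48.6692 27.2049 0.0000 0.0000
step 4: (k=4,j=0): S=53.9749, (K−S)⁺=72.4851, hold=71.4460 ⇒ V=72.4851 exercise | (k=4,j=1): S=68.8678, (K−S)⁺=57.5922, hold=56.5531 ⇒ V=57.5922 exercise | (k=4,j=2): S=87.8700, (K−S)⁺=38.5900, hold=37.5509 ⇒ V=38.5900 exercise | (k=4,j=3): S=112.1154, (K−S)⁺=14.3446, hold=13.3963 ⇒ V=14.3446 exercise | (k=4,j=4): S=143.0506, (K−S)⁺=0.0000, hold=0.0000 ⇒ V=0.0000 continue  boundary S*=112.1154
step 3: (k=3,j=0): S=60.9683, (K−S)⁺=65.4917, hold=64.4526 ⇒ V=65.4917 exercise | (k=3,j=1): S=77.7908, (K−S)⁺=48.6692, hold=47.6301 ⇒ V=48.6692 exercise | (k=3,j=2): S=99.2551, (K−S)⁺=27.2049, hold=26.1658 ⇒ V=27.2049 exercise | (k=3,j=3): S=126.6419, (K−S)⁺=0.0000, hold=7.0636 ⇒ V=7.0636 continue  boundary S*=99.2551
step 2: (k=2,j=0): S=68.8678, (K−S)⁺=57.5922, hold=56.5531 ⇒ V=57.5922 exercise | (k=2,j=1): S=87.8700, (K−S)⁺=38.5900, hold=37.5509 ⇒ V=38.5900 exercise | (k=2,j=2): S=112.1154, (K−S)⁺=14.3446, hold=16.9236 ⇒ V=16.9236 continue  boundary S*=87.8700
step 1: (k=1,j=0): S=77.7908, (K−S)⁺=48.6692, hold=47.6301 ⇒ V=48.6692 exercise | (k=1,j=1): S=99.2551, (K−S)⁺=27.2049, hold=27.4536 ⇒ V=27.4536 continue  boundary S*=77.7908
step 0: (k=0,j=0): S=87.8700, (K−S)⁺=38.5900, hold=37.6751 ⇒ V=38.5900 exercise  boundary S*=87.8700

price = 38.5900
boundary = 87.8700 77.7908 87.8700 99.2551 112.1154
tree:
38.5900
48.6692 27.4536
57.5922 38.5900 16.9236
65.4917 48.6692 27.2049 7.0636
72.4851 57.5922 38.5900 14.3446 0.0000
78.6764 65.4917 48.6692 27.2049 0.0000 0.0000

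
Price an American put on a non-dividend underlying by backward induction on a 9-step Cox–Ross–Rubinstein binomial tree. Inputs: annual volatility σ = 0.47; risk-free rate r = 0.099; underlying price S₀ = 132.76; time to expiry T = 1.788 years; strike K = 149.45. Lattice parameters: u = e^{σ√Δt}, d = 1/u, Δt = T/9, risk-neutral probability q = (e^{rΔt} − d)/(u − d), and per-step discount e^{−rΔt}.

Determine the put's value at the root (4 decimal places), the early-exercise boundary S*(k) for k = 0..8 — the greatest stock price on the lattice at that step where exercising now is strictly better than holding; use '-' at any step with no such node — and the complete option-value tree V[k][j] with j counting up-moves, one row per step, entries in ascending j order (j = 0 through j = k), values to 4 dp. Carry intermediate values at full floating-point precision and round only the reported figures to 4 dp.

price = 32.9230
boundary = - - 87.3188 70.8155 87.3188 70.8155 87.3188 107.6682 87.3188
tree:
32.9230
45.8773 21.0222
62.1312 31.1284 11.5506
78.6345 44.7345 18.4901 4.9311
92.0187 62.1312 28.7735 8.7362 1.2452
102.8733 78.6345 43.2272 15.1756 2.5142 0.0000
111.6764 92.0187 62.1312 25.6671 5.0762 0.0000 0.0000
118.8156 102.8733 78.6345 41.7818 10.2492 0.0000 0.0000 0.0000
124.6056 111.6764 92.0187 62.1312 20.6937 0.0000 0.0000 0.0000 0.0000
129.3012 118.8156 102.8733 78.6345 41.7818 0.0000 0.0000 0.0000 0.0000 0.0000

params: Δt=0.19867 u=1.23305 d=0.81100 q=0.49488 e^(-rΔt)=0.98052
t_9 payoffs: 129.3012 118.8156 102.8733 78.6345 41.7818 0.0000 0.0000 0.0000 0.0000 0.0000
t_8: node(8,0) S=24.8444 payoff=124.6056 vs cont=121.6949 → 124.6056 [stop]  node(8,1) S=37.7736 payoff=111.6764 vs cont=108.7657 → 111.6764 [stop]  node(8,2) S=57.4313 payoff=92.0187 vs cont=89.1081 → 92.0187 [stop]  node(8,3) S=87.3188 payoff=62.1312 vs cont=59.2205 → 62.1312 [stop]  node(8,4) S=132.7600 payoff=16.6900 vs cont=20.6937 → 20.6937 [wait]  node(8,5) S=201.8491 payoff=0.0000 vs cont=0.0000 → 0.0000 [wait]  node(8,6) S=306.8924 payoff=0.0000 vs cont=0.0000 → 0.0000 [wait]  node(8,7) S=466.6010 payoff=0.0000 vs cont=0.0000 → 0.0000 [wait]  node(8,8) S=709.4228 payoff=0.0000 vs cont=0.0000 → 0.0000 [wait]  ⇒ S*(8)=87.3188
t_7: node(7,0) S=30.6344 payoff=118.8156 vs cont=115.9050 → 118.8156 [stop]  node(7,1) S=46.5767 payoff=102.8733 vs cont=99.9627 → 102.8733 [stop]  node(7,2) S=70.8155 payoff=78.6345 vs cont=75.7239 → 78.6345 [stop]  node(7,3) S=107.6682 payoff=41.7818 vs cont=40.8139 → 41.7818 [stop]  node(7,4) S=163.6994 payoff=0.0000 vs cont=10.2492 → 10.2492 [wait]  node(7,5) S=248.8894 payoff=0.0000 vs cont=0.0000 → 0.0000 [wait]  node(7,6) S=378.4129 payoff=0.0000 vs cont=0.0000 → 0.0000 [wait]  node(7,7) S=575.3411 payoff=0.0000 vs cont=0.0000 → 0.0000 [wait]  ⇒ S*(7)=107.6682
t_6: node(6,0) S=37.7736 payoff=111.6764 vs cont=108.7657 → 111.6764 [stop]  node(6,1) S=57.4313 payoff=92.0187 vs cont=89.1081 → 92.0187 [stop]  node(6,2) S=87.3188 payoff=62.1312 vs cont=59.2205 → 62.1312 [stop]  node(6,3) S=132.7600 payoff=16.6900 vs cont=25.6671 → 25.6671 [wait]  node(6,4) S=201.8491 payoff=0.0000 vs cont=5.0762 → 5.0762 [wait]  node(6,5) S=306.8924 payoff=0.0000 vs cont=0.0000 → 0.0000 [wait]  node(6,6) S=466.6010 payoff=0.0000 vs cont=0.0000 → 0.0000 [wait]  ⇒ S*(6)=87.3188
t_5: node(5,0) S=46.5767 payoff=102.8733 vs cont=99.9627 → 102.8733 [stop]  node(5,1) S=70.8155 payoff=78.6345 vs cont=75.7239 → 78.6345 [stop]  node(5,2) S=107.6682 payoff=41.7818 vs cont=43.2272 → 43.2272 [wait]  node(5,3) S=163.6994 payoff=0.0000 vs cont=15.1756 → 15.1756 [wait]  node(5,4) S=248.8894 payoff=0.0000 vs cont=2.5142 → 2.5142 [wait]  node(5,5) S=378.4129 payoff=0.0000 vs cont=0.0000 → 0.0000 [wait]  ⇒ S*(5)=70.8155
t_4: node(4,0) S=57.4313 payoff=92.0187 vs cont=89.1081 → 92.0187 [stop]  node(4,1) S=87.3188 payoff=62.1312 vs cont=59.9219 → 62.1312 [stop]  node(4,2) S=132.7600 payoff=16.6900 vs cont=28.7735 → 28.7735 [wait]  node(4,3) S=201.8491 payoff=0.0000 vs cont=8.7362 → 8.7362 [wait]  node(4,4) S=306.8924 payoff=0.0000 vs cont=1.2452 → 1.2452 [wait]  ⇒ S*(4)=87.3188
t_3: node(3,0) S=70.8155 payoff=78.6345 vs cont=75.7239 → 78.6345 [stop]  node(3,1) S=107.6682 payoff=41.7818 vs cont=44.7345 → 44.7345 [wait]  node(3,2) S=163.6994 payoff=0.0000 vs cont=18.4901 → 18.4901 [wait]  node(3,3) S=248.8894 payoff=0.0000 vs cont=4.9311 → 4.9311 [wait]  ⇒ S*(3)=70.8155
t_2: node(2,0) S=87.3188 payoff=62.1312 vs cont=60.6533 → 62.1312 [stop]  node(2,1) S=132.7600 payoff=16.6900 vs cont=31.1284 → 31.1284 [wait]  node(2,2) S=201.8491 payoff=0.0000 vs cont=11.5506 → 11.5506 [wait]  ⇒ S*(2)=87.3188
t_1: node(1,0) S=107.6682 payoff=41.7818 vs cont=45.8773 → 45.8773 [wait]  node(1,1) S=163.6994 payoff=0.0000 vs cont=21.0222 → 21.0222 [wait]  ⇒ S*(1)=-
t_0: node(0,0) S=132.7600 payoff=16.6900 vs cont=32.9230 → 32.9230 [wait]  ⇒ S*(0)=-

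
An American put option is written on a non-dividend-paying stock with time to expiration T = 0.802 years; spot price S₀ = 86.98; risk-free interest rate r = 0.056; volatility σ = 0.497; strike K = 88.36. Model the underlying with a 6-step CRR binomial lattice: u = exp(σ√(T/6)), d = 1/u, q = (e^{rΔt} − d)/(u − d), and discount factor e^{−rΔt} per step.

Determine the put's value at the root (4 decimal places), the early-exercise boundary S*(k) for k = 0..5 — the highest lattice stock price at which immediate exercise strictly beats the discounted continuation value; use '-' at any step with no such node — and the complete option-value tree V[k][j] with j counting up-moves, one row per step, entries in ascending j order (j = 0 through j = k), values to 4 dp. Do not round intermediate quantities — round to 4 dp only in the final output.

price = 14.1245
boundary = - - - 50.4288 60.4773 72.5280
tree:
14.1245
20.4489 7.3649
28.5162 11.8651 2.5127
37.9312 18.5717 4.6478 0.1950
46.3101 27.8827 8.5848 0.3743 0.0000
53.2968 37.9312 15.8320 0.7187 0.0000 0.0000
59.1227 46.3101 27.8827 1.3800 0.0000 0.0000 0.0000

Δt=0.13367, u=1.19926, d=0.83385, q=0.47526, disc=e^(-rΔt)=0.99254
k=6 terminal: V=max(K-S,0) → 59.1227 46.3101 27.8827 1.3800 0.0000 0.0000 0.0000
k=5: j=0 S=35.0632 intr=53.2968 cont=52.6379 V=53.2968[EX]; j=1 S=50.4288 intr=37.9312 cont=37.2723 V=37.9312[EX]; j=2 S=72.5280 intr=15.8320 cont=15.1731 V=15.8320[EX]; j=3 S=104.3117 intr=0.0000 cont=0.7187 V=0.7187[hold]; j=4 S=150.0239 intr=0.0000 cont=0.0000 V=0.0000[hold]; j=5 S=215.7684 intr=0.0000 cont=0.0000 V=0.0000[hold]  S*(5)=72.5280
k=4: j=0 S=42.0499 intr=46.3101 cont=45.6512 V=46.3101[EX]; j=1 S=60.4773 intr=27.8827 cont=27.2238 V=27.8827[EX]; j=2 S=86.9800 intr=1.3800 cont=8.5848 V=8.5848[hold]; j=3 S=125.0970 intr=0.0000 cont=0.3743 V=0.3743[hold]; j=4 S=179.9178 intr=0.0000 cont=0.0000 V=0.0000[hold]  S*(4)=60.4773
k=3: j=0 S=50.4288 intr=37.9312 cont=37.2723 V=37.9312[EX]; j=1 S=72.5280 intr=15.8320 cont=18.5717 V=18.5717[hold]; j=2 S=104.3117 intr=0.0000 cont=4.6478 V=4.6478[hold]; j=3 S=150.0239 intr=0.0000 cont=0.1950 V=0.1950[hold]  S*(3)=50.4288
k=2: j=0 S=60.4773 intr=27.8827 cont=28.5162 V=28.5162[hold]; j=1 S=86.9800 intr=1.3800 cont=11.8651 V=11.8651[hold]; j=2 S=125.0970 intr=0.0000 cont=2.5127 V=2.5127[hold]  S*(2)=-
k=1: j=0 S=72.5280 intr=15.8320 cont=20.4489 V=20.4489[hold]; j=1 S=104.3117 intr=0.0000 cont=7.3649 V=7.3649[hold]  S*(1)=-
k=0: j=0 S=86.9800 intr=1.3800 cont=14.1245 V=14.1245[hold]  S*(0)=-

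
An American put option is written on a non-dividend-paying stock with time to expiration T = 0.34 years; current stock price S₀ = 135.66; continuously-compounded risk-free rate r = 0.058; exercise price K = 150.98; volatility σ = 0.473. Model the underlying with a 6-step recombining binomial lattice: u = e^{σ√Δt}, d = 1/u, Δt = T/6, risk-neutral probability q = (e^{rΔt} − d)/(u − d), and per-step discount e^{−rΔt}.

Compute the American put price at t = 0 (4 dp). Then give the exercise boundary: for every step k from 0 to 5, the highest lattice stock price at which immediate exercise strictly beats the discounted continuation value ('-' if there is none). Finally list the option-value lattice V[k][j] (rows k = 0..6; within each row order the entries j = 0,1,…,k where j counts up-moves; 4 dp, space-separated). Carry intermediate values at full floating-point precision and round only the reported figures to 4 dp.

params: Δt=0.05667 u=1.11918 d=0.89351 q=0.48647 e^(-rΔt)=0.99672
t_6 payoffs: 81.9478 64.5128 42.6742 15.3200 0.0000 0.0000 0.0000
t_5: node(5,0) S=77.2594 payoff=73.7206 vs cont=73.2252 → 73.7206 [stop]  node(5,1) S=96.7724 payoff=54.2076 vs cont=53.7122 → 54.2076 [stop]  node(5,2) S=121.2137 payoff=29.7663 vs cont=29.2709 → 29.7663 [stop]  node(5,3) S=151.8280 payoff=0.0000 vs cont=7.8415 → 7.8415 [wait]  node(5,4) S=190.1744 payoff=0.0000 vs cont=0.0000 → 0.0000 [wait]  node(5,5) S=238.2056 payoff=0.0000 vs cont=0.0000 → 0.0000 [wait]  ⇒ S*(5)=121.2137
t_4: node(4,0) S=86.4672 payoff=64.5128 vs cont=64.0173 → 64.5128 [stop]  node(4,1) S=108.3058 payoff=42.6742 vs cont=42.1788 → 42.6742 [stop]  node(4,2) S=135.6600 payoff=15.3200 vs cont=19.0379 → 19.0379 [wait]  node(4,3) S=169.9229 payoff=0.0000 vs cont=4.0136 → 4.0136 [wait]  node(4,4) S=212.8394 payoff=0.0000 vs cont=0.0000 → 0.0000 [wait]  ⇒ S*(4)=108.3058
t_3: node(3,0) S=96.7724 payoff=54.2076 vs cont=53.7122 → 54.2076 [stop]  node(3,1) S=121.2137 payoff=29.7663 vs cont=31.0736 → 31.0736 [wait]  node(3,2) S=151.8280 payoff=0.0000 vs cont=11.6906 → 11.6906 [wait]  node(3,3) S=190.1744 payoff=0.0000 vs cont=2.0544 → 2.0544 [wait]  ⇒ S*(3)=96.7724
t_2: node(2,0) S=108.3058 payoff=42.6742 vs cont=42.8127 → 42.8127 [wait]  node(2,1) S=135.6600 payoff=15.3200 vs cont=21.5733 → 21.5733 [wait]  node(2,2) S=169.9229 payoff=0.0000 vs cont=6.9799 → 6.9799 [wait]  ⇒ S*(2)=-
t_1: node(1,0) S=121.2137 payoff=29.7663 vs cont=32.3738 → 32.3738 [wait]  node(1,1) S=151.8280 payoff=0.0000 vs cont=14.4266 → 14.4266 [wait]  ⇒ S*(1)=-
t_0: node(0,0) S=135.6600 payoff=15.3200 vs cont=23.5655 → 23.5655 [wait]  ⇒ S*(0)=-

price = 23.5655
boundary = - - - 96.7724 108.3058 121.2137
tree:
23.5655
32.3738 14.4266
42.8127 21.5733 6.9799
54.2076 31.0736 11.6906 2.0544
64.5128 42.6742 19.0379 4.0136 0.0000
73.7206 54.2076 29.7663 7.8415 0.0000 0.0000
81.9478 64.5128 42.6742 15.3200 0.0000 0.0000 0.0000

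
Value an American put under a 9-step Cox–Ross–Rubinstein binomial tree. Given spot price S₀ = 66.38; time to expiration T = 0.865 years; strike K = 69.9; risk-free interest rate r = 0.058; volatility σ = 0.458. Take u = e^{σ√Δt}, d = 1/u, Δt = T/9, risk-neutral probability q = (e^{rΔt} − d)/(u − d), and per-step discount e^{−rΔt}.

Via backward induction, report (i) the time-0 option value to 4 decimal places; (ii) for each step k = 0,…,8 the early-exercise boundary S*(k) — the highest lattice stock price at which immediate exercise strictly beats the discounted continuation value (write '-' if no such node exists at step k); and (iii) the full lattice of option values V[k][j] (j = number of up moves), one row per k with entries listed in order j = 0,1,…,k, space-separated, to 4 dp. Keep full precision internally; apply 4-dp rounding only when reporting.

price = 11.8725
boundary = - - - 43.3554 37.6165 43.3554 37.6165 43.3554 49.9698
tree:
11.8725
16.0031 7.6091
20.9449 10.9231 4.1664
26.5446 15.2211 6.4704 1.7599
32.2835 20.4948 9.7786 3.0207 0.4370
37.2627 26.5446 14.2864 5.0892 0.8520 0.0000
41.5829 32.2835 20.0019 8.3622 1.6610 0.0000 0.0000
45.3312 37.2627 26.5446 13.2627 3.2381 0.0000 0.0000 0.0000
48.5833 41.5829 32.2835 19.9302 6.3127 0.0000 0.0000 0.0000 0.0000
51.4050 45.3312 37.2627 26.5446 12.3066 0.0000 0.0000 0.0000 0.0000 0.0000

Δt=0.09611, u=1.15256, d=0.86763, q=0.48418, disc=e^(-rΔt)=0.99444
k=9 terminal: V=max(K-S,0) → 51.4050 45.3312 37.2627 26.5446 12.3066 0.0000 0.0000 0.0000 0.0000 0.0000
k=8: j=0 S=21.3167 intr=48.5833 cont=48.1947 V=48.5833[EX]; j=1 S=28.3171 intr=41.5829 cont=41.1943 V=41.5829[EX]; j=2 S=37.6165 intr=32.2835 cont=31.8949 V=32.2835[EX]; j=3 S=49.9698 intr=19.9302 cont=19.5416 V=19.9302[EX]; j=4 S=66.3800 intr=3.5200 cont=6.3127 V=6.3127[hold]; j=5 S=88.1793 intr=0.0000 cont=0.0000 V=0.0000[hold]; j=6 S=117.1375 intr=0.0000 cont=0.0000 V=0.0000[hold]; j=7 S=155.6057 intr=0.0000 cont=0.0000 V=0.0000[hold]; j=8 S=206.7068 intr=0.0000 cont=0.0000 V=0.0000[hold]  S*(8)=49.9698
k=7: j=0 S=24.5688 intr=45.3312 cont=44.9426 V=45.3312[EX]; j=1 S=32.6373 intr=37.2627 cont=36.8742 V=37.2627[EX]; j=2 S=43.3554 intr=26.5446 cont=26.1560 V=26.5446[EX]; j=3 S=57.5934 intr=12.3066 cont=13.2627 V=13.2627[hold]; j=4 S=76.5071 intr=0.0000 cont=3.2381 V=3.2381[hold]; j=5 S=101.6322 intr=0.0000 cont=0.0000 V=0.0000[hold]; j=6 S=135.0084 intr=0.0000 cont=0.0000 V=0.0000[hold]; j=7 S=179.3453 intr=0.0000 cont=0.0000 V=0.0000[hold]  S*(7)=43.3554
k=6: j=0 S=28.3171 intr=41.5829 cont=41.1943 V=41.5829[EX]; j=1 S=37.6165 intr=32.2835 cont=31.8949 V=32.2835[EX]; j=2 S=49.9698 intr=19.9302 cont=20.0019 V=20.0019[hold]; j=3 S=66.3800 intr=3.5200 cont=8.3622 V=8.3622[hold]; j=4 S=88.1793 intr=0.0000 cont=1.6610 V=1.6610[hold]; j=5 S=117.1375 intr=0.0000 cont=0.0000 V=0.0000[hold]; j=6 S=155.6057 intr=0.0000 cont=0.0000 V=0.0000[hold]  S*(6)=37.6165
k=5: j=0 S=32.6373 intr=37.2627 cont=36.8742 V=37.2627[EX]; j=1 S=43.3554 intr=26.5446 cont=26.1906 V=26.5446[EX]; j=2 S=57.5934 intr=12.3066 cont=14.2864 V=14.2864[hold]; j=3 S=76.5071 intr=0.0000 cont=5.0892 V=5.0892[hold]; j=4 S=101.6322 intr=0.0000 cont=0.8520 V=0.8520[hold]; j=5 S=135.0084 intr=0.0000 cont=0.0000 V=0.0000[hold]  S*(5)=43.3554
k=4: j=0 S=37.6165 intr=32.2835 cont=31.8949 V=32.2835[EX]; j=1 S=49.9698 intr=19.9302 cont=20.4948 V=20.4948[hold]; j=2 S=66.3800 intr=3.5200 cont=9.7786 V=9.7786[hold]; j=3 S=88.1793 intr=0.0000 cont=3.0207 V=3.0207[hold]; j=4 S=117.1375 intr=0.0000 cont=0.4370 V=0.4370[hold]  S*(4)=37.6165
k=3: j=0 S=43.3554 intr=26.5446 cont=26.4279 V=26.5446[EX]; j=1 S=57.5934 intr=12.3066 cont=15.2211 V=15.2211[hold]; j=2 S=76.5071 intr=0.0000 cont=6.4704 V=6.4704[hold]; j=3 S=101.6322 intr=0.0000 cont=1.7599 V=1.7599[hold]  S*(3)=43.3554
k=2: j=0 S=49.9698 intr=19.9302 cont=20.9449 V=20.9449[hold]; j=1 S=66.3800 intr=3.5200 cont=10.9231 V=10.9231[hold]; j=2 S=88.1793 intr=0.0000 cont=4.1664 V=4.1664[hold]  S*(2)=-
k=1: j=0 S=57.5934 intr=12.3066 cont=16.0031 V=16.0031[hold]; j=1 S=76.5071 intr=0.0000 cont=7.6091 V=7.6091[hold]  S*(1)=-
k=0: j=0 S=66.3800 intr=3.5200 cont=11.8725 V=11.8725[hold]  S*(0)=-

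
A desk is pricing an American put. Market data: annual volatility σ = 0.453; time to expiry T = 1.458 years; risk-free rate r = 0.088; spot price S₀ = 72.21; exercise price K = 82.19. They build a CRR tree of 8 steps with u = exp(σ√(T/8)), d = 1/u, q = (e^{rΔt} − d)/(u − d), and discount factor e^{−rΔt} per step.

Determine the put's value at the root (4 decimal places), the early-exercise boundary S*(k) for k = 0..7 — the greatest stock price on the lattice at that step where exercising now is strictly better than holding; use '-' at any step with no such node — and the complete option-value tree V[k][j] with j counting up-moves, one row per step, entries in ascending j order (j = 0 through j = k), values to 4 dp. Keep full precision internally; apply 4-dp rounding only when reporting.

params: Δt=0.18225 u=1.21335 d=0.82416 q=0.49334 e^(-rΔt)=0.98409
t_8 payoffs: 66.8193 59.5607 48.8745 33.1420 9.9800 0.0000 0.0000 0.0000 0.0000
t_7: node(7,0) S=18.6502 payoff=63.5398 vs cont=62.2322 → 63.5398 [stop]  node(7,1) S=27.4573 payoff=54.7327 vs cont=53.4250 → 54.7327 [stop]  node(7,2) S=40.4235 payoff=41.7665 vs cont=40.4589 → 41.7665 [stop]  node(7,3) S=59.5127 payoff=22.6773 vs cont=21.3697 → 22.6773 [stop]  node(7,4) S=87.6164 payoff=0.0000 vs cont=4.9760 → 4.9760 [wait]  node(7,5) S=128.9914 payoff=0.0000 vs cont=0.0000 → 0.0000 [wait]  node(7,6) S=189.9050 payoff=0.0000 vs cont=0.0000 → 0.0000 [wait]  node(7,7) S=279.5838 payoff=0.0000 vs cont=0.0000 → 0.0000 [wait]  ⇒ S*(7)=59.5127
t_6: node(6,0) S=22.6293 payoff=59.5607 vs cont=58.2531 → 59.5607 [stop]  node(6,1) S=33.3155 payoff=48.8745 vs cont=47.5669 → 48.8745 [stop]  node(6,2) S=49.0480 payoff=33.1420 vs cont=31.8343 → 33.1420 [stop]  node(6,3) S=72.2100 payoff=9.9800 vs cont=13.7226 → 13.7226 [wait]  node(6,4) S=106.3097 payoff=0.0000 vs cont=2.4810 → 2.4810 [wait]  node(6,5) S=156.5123 payoff=0.0000 vs cont=0.0000 → 0.0000 [wait]  node(6,6) S=230.4222 payoff=0.0000 vs cont=0.0000 → 0.0000 [wait]  ⇒ S*(6)=49.0480
t_5: node(5,0) S=27.4573 payoff=54.7327 vs cont=53.4250 → 54.7327 [stop]  node(5,1) S=40.4235 payoff=41.7665 vs cont=40.4589 → 41.7665 [stop]  node(5,2) S=59.5127 payoff=22.6773 vs cont=23.1867 → 23.1867 [wait]  node(5,3) S=87.6164 payoff=0.0000 vs cont=8.0466 → 8.0466 [wait]  node(5,4) S=128.9914 payoff=0.0000 vs cont=1.2370 → 1.2370 [wait]  node(5,5) S=189.9050 payoff=0.0000 vs cont=0.0000 → 0.0000 [wait]  ⇒ S*(5)=40.4235
t_4: node(4,0) S=33.3155 payoff=48.8745 vs cont=47.5669 → 48.8745 [stop]  node(4,1) S=49.0480 payoff=33.1420 vs cont=32.0816 → 33.1420 [stop]  node(4,2) S=72.2100 payoff=9.9800 vs cont=15.4673 → 15.4673 [wait]  node(4,3) S=106.3097 payoff=0.0000 vs cont=4.6125 → 4.6125 [wait]  node(4,4) S=156.5123 payoff=0.0000 vs cont=0.6168 → 0.6168 [wait]  ⇒ S*(4)=49.0480
t_3: node(3,0) S=40.4235 payoff=41.7665 vs cont=40.4589 → 41.7665 [stop]  node(3,1) S=59.5127 payoff=22.6773 vs cont=24.0337 → 24.0337 [wait]  node(3,2) S=87.6164 payoff=0.0000 vs cont=9.9513 → 9.9513 [wait]  node(3,3) S=128.9914 payoff=0.0000 vs cont=2.5992 → 2.5992 [wait]  ⇒ S*(3)=40.4235
t_2: node(2,0) S=49.0480 payoff=33.1420 vs cont=32.4928 → 33.1420 [stop]  node(2,1) S=72.2100 payoff=9.9800 vs cont=16.8144 → 16.8144 [wait]  node(2,2) S=106.3097 payoff=0.0000 vs cont=6.2236 → 6.2236 [wait]  ⇒ S*(2)=49.0480
t_1: node(1,0) S=59.5127 payoff=22.6773 vs cont=24.6877 → 24.6877 [wait]  node(1,1) S=87.6164 payoff=0.0000 vs cont=11.4051 → 11.4051 [wait]  ⇒ S*(1)=-
t_0: node(0,0) S=72.2100 payoff=9.9800 vs cont=17.8463 → 17.8463 [wait]  ⇒ S*(0)=-

price = 17.8463
boundary = - - 49.0480 40.4235 49.0480 40.4235 49.0480 59.5127
tree:
17.8463
24.6877 11.4051
33.1420 16.8144 6.2236
41.7665 24.0337 9.9513 2.5992
48.8745 33.1420 15.4673 4.6125 0.6168
54.7327 41.7665 23.1867 8.0466 1.2370 0.0000
59.5607 48.8745 33.1420 13.7226 2.4810 0.0000 0.0000
63.5398 54.7327 41.7665 22.6773 4.9760 0.0000 0.0000 0.0000
66.8193 59.5607 48.8745 33.1420 9.9800 0.0000 0.0000 0.0000 0.0000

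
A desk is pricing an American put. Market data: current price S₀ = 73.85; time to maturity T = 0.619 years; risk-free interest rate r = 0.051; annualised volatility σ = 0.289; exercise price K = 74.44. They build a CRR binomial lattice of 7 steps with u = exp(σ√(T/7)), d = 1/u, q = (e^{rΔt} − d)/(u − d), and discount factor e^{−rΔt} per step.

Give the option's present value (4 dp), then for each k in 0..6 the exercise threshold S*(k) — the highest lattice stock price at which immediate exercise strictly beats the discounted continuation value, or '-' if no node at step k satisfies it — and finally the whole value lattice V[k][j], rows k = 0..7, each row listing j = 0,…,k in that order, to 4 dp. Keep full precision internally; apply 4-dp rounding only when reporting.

params: Δt=0.08843 u=1.08974 d=0.91765 q=0.50479 e^(-rΔt)=0.99550
t_7 payoffs: 33.9742 26.3854 17.3735 6.6716 0.0000 0.0000 0.0000 0.0000
t_6: node(6,0) S=44.0973 payoff=30.3427 vs cont=30.0078 → 30.3427 [stop]  node(6,1) S=52.3670 payoff=22.0730 vs cont=21.7380 → 22.0730 [stop]  node(6,2) S=62.1877 payoff=12.2523 vs cont=11.9174 → 12.2523 [stop]  node(6,3) S=73.8500 payoff=0.5900 vs cont=3.2889 → 3.2889 [wait]  node(6,4) S=87.6994 payoff=0.0000 vs cont=0.0000 → 0.0000 [wait]  node(6,5) S=104.1461 payoff=0.0000 vs cont=0.0000 → 0.0000 [wait]  node(6,6) S=123.6772 payoff=0.0000 vs cont=0.0000 → 0.0000 [wait]  ⇒ S*(6)=62.1877
t_5: node(5,0) S=48.0546 payoff=26.3854 vs cont=26.0505 → 26.3854 [stop]  node(5,1) S=57.0665 payoff=17.3735 vs cont=17.0386 → 17.3735 [stop]  node(5,2) S=67.7684 payoff=6.6716 vs cont=7.6929 → 7.6929 [wait]  node(5,3) S=80.4773 payoff=0.0000 vs cont=1.6214 → 1.6214 [wait]  node(5,4) S=95.5696 payoff=0.0000 vs cont=0.0000 → 0.0000 [wait]  node(5,5) S=113.4923 payoff=0.0000 vs cont=0.0000 → 0.0000 [wait]  ⇒ S*(5)=57.0665
t_4: node(4,0) S=52.3670 payoff=22.0730 vs cont=21.7380 → 22.0730 [stop]  node(4,1) S=62.1877 payoff=12.2523 vs cont=12.4306 → 12.4306 [wait]  node(4,2) S=73.8500 payoff=0.5900 vs cont=4.6072 → 4.6072 [wait]  node(4,3) S=87.6994 payoff=0.0000 vs cont=0.7993 → 0.7993 [wait]  node(4,4) S=104.1461 payoff=0.0000 vs cont=0.0000 → 0.0000 [wait]  ⇒ S*(4)=52.3670
t_3: node(3,0) S=57.0665 payoff=17.3735 vs cont=17.1282 → 17.3735 [stop]  node(3,1) S=67.7684 payoff=6.6716 vs cont=8.4433 → 8.4433 [wait]  node(3,2) S=80.4773 payoff=0.0000 vs cont=2.6729 → 2.6729 [wait]  node(3,3) S=95.5696 payoff=0.0000 vs cont=0.3940 → 0.3940 [wait]  ⇒ S*(3)=57.0665
t_2: node(2,0) S=62.1877 payoff=12.2523 vs cont=12.8077 → 12.8077 [wait]  node(2,1) S=73.8500 payoff=0.5900 vs cont=5.5055 → 5.5055 [wait]  node(2,2) S=87.6994 payoff=0.0000 vs cont=1.5157 → 1.5157 [wait]  ⇒ S*(2)=-
t_1: node(1,0) S=67.7684 payoff=6.6716 vs cont=9.0806 → 9.0806 [wait]  node(1,1) S=80.4773 payoff=0.0000 vs cont=3.4758 → 3.4758 [wait]  ⇒ S*(1)=-
t_0: node(0,0) S=73.8500 payoff=0.5900 vs cont=6.2232 → 6.2232 [wait]  ⇒ S*(0)=-

price = 6.2232
boundary = - - - 57.0665 52.3670 57.0665 62.1877
tree:
6.2232
9.0806 3.4758
12.8077 5.5055 1.5157
17.3735 8.4433 2.6729 0.3940
22.0730 12.4306 4.6072 0.7993 0.0000
26.3854 17.3735 7.6929 1.6214 0.0000 0.0000
30.3427 22.0730 12.2523 3.2889 0.0000 0.0000 0.0000
33.9742 26.3854 17.3735 6.6716 0.0000 0.0000 0.0000 0.0000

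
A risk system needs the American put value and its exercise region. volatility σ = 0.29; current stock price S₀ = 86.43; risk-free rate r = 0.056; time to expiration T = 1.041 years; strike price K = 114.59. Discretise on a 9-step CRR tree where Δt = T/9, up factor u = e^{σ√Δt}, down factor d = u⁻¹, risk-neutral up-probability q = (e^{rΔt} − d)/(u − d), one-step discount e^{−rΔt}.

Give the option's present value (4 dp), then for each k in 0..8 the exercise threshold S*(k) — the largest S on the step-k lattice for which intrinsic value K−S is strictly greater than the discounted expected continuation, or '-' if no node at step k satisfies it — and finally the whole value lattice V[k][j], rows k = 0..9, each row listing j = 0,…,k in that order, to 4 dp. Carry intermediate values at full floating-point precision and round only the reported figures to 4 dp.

params: Δt=0.11567 u=1.10366 d=0.90608 q=0.50825 e^(-rΔt)=0.99354
t_9 payoffs: 79.0137 71.2561 61.8068 50.2971 36.2776 19.2010 0.0000 0.0000 0.0000 0.0000
t_8: node(8,0) S=39.2640 payoff=75.3260 vs cont=74.5862 → 75.3260 [stop]  node(8,1) S=47.8258 payoff=66.7642 vs cont=66.0244 → 66.7642 [stop]  node(8,2) S=58.2545 payoff=56.3355 vs cont=55.5957 → 56.3355 [stop]  node(8,3) S=70.9573 payoff=43.6327 vs cont=42.8929 → 43.6327 [stop]  node(8,4) S=86.4300 payoff=28.1600 vs cont=27.4202 → 28.1600 [stop]  node(8,5) S=105.2767 payoff=9.3133 vs cont=9.3811 → 9.3811 [wait]  node(8,6) S=128.2330 payoff=0.0000 vs cont=0.0000 → 0.0000 [wait]  node(8,7) S=156.1950 payoff=0.0000 vs cont=0.0000 → 0.0000 [wait]  node(8,8) S=190.2544 payoff=0.0000 vs cont=0.0000 → 0.0000 [wait]  ⇒ S*(8)=86.4300
t_7: node(7,0) S=43.3339 payoff=71.2561 vs cont=70.5162 → 71.2561 [stop]  node(7,1) S=52.7832 payoff=61.8068 vs cont=61.0670 → 61.8068 [stop]  node(7,2) S=64.2929 payoff=50.2971 vs cont=49.5572 → 50.2971 [stop]  node(7,3) S=78.3124 payoff=36.2776 vs cont=35.5377 → 36.2776 [stop]  node(7,4) S=95.3890 payoff=19.2010 vs cont=18.4954 → 19.2010 [stop]  node(7,5) S=116.1892 payoff=0.0000 vs cont=4.5833 → 4.5833 [wait]  node(7,6) S=141.5251 payoff=0.0000 vs cont=0.0000 → 0.0000 [wait]  node(7,7) S=172.3856 payoff=0.0000 vs cont=0.0000 → 0.0000 [wait]  ⇒ S*(7)=95.3890
t_6: node(6,0) S=47.8258 payoff=66.7642 vs cont=66.0244 → 66.7642 [stop]  node(6,1) S=58.2545 payoff=56.3355 vs cont=55.5957 → 56.3355 [stop]  node(6,2) S=70.9573 payoff=43.6327 vs cont=42.8929 → 43.6327 [stop]  node(6,3) S=86.4300 payoff=28.1600 vs cont=27.4202 → 28.1600 [stop]  node(6,4) S=105.2767 payoff=9.3133 vs cont=11.6955 → 11.6955 [wait]  node(6,5) S=128.2330 payoff=0.0000 vs cont=2.2393 → 2.2393 [wait]  node(6,6) S=156.1950 payoff=0.0000 vs cont=0.0000 → 0.0000 [wait]  ⇒ S*(6)=86.4300
t_5: node(5,0) S=52.7832 payoff=61.8068 vs cont=61.0670 → 61.8068 [stop]  node(5,1) S=64.2929 payoff=50.2971 vs cont=49.5572 → 50.2971 [stop]  node(5,2) S=78.3124 payoff=36.2776 vs cont=35.5377 → 36.2776 [stop]  node(5,3) S=95.3890 payoff=19.2010 vs cont=19.6641 → 19.6641 [wait]  node(5,4) S=116.1892 payoff=0.0000 vs cont=6.8449 → 6.8449 [wait]  node(5,5) S=141.5251 payoff=0.0000 vs cont=1.0941 → 1.0941 [wait]  ⇒ S*(5)=78.3124
t_4: node(4,0) S=58.2545 payoff=56.3355 vs cont=55.5957 → 56.3355 [stop]  node(4,1) S=70.9573 payoff=43.6327 vs cont=42.8929 → 43.6327 [stop]  node(4,2) S=86.4300 payoff=28.1600 vs cont=27.6540 → 28.1600 [stop]  node(4,3) S=105.2767 payoff=9.3133 vs cont=13.0638 → 13.0638 [wait]  node(4,4) S=128.2330 payoff=0.0000 vs cont=3.8967 → 3.8967 [wait]  ⇒ S*(4)=86.4300
t_3: node(3,0) S=64.2929 payoff=50.2971 vs cont=49.5572 → 50.2971 [stop]  node(3,1) S=78.3124 payoff=36.2776 vs cont=35.5377 → 36.2776 [stop]  node(3,2) S=95.3890 payoff=19.2010 vs cont=20.3550 → 20.3550 [wait]  node(3,3) S=116.1892 payoff=0.0000 vs cont=8.3503 → 8.3503 [wait]  ⇒ S*(3)=78.3124
t_2: node(2,0) S=70.9573 payoff=43.6327 vs cont=42.8929 → 43.6327 [stop]  node(2,1) S=86.4300 payoff=28.1600 vs cont=28.0029 → 28.1600 [stop]  node(2,2) S=105.2767 payoff=9.3133 vs cont=14.1616 → 14.1616 [wait]  ⇒ S*(2)=86.4300
t_1: node(1,0) S=78.3124 payoff=36.2776 vs cont=35.5377 → 36.2776 [stop]  node(1,1) S=95.3890 payoff=19.2010 vs cont=20.9094 → 20.9094 [wait]  ⇒ S*(1)=78.3124
t_0: node(0,0) S=86.4300 payoff=28.1600 vs cont=28.2828 → 28.2828 [wait]  ⇒ S*(0)=-

price = 28.2828
boundary = - 78.3124 86.4300 78.3124 86.4300 78.3124 86.4300 95.3890 86.4300
tree:
28.2828
36.2776 20.9094
43.6327 28.1600 14.1616
50.2971 36.2776 20.3550 8.3503
56.3355 43.6327 28.1600 13.0638 3.8967
61.8068 50.2971 36.2776 19.6641 6.8449 1.0941
66.7642 56.3355 43.6327 28.1600 11.6955 2.2393 0.0000
71.2561 61.8068 50.2971 36.2776 19.2010 4.5833 0.0000 0.0000
75.3260 66.7642 56.3355 43.6327 28.1600 9.3811 0.0000 0.0000 0.0000
79.0137 71.2561 61.8068 50.2971 36.2776 19.2010 0.0000 0.0000 0.0000 0.0000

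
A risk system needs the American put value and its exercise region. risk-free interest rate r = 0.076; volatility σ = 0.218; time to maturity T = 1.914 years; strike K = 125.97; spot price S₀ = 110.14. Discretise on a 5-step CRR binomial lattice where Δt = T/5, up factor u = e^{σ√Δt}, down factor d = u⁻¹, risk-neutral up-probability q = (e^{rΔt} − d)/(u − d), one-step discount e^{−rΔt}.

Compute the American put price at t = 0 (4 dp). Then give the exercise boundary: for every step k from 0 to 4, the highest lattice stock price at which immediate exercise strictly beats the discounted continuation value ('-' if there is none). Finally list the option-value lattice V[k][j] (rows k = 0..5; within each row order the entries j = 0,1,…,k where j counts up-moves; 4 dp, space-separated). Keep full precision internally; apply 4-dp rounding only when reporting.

price = 16.7672
boundary = - 96.2428 84.0991 96.2428 110.1400
tree:
16.7672
29.7272 8.0652
41.8709 15.9081 2.6922
52.4824 29.7272 6.5282 0.0000
61.7549 41.8709 15.8300 0.0000 0.0000
69.8574 52.4824 29.7272 0.0000 0.0000 0.0000

Δt=0.38280, u=1.14440, d=0.87382, q=0.57543, disc=e^(-rΔt)=0.97133
k=5 terminal: V=max(K-S,0) → 69.8574 52.4824 29.7272 0.0000 0.0000 0.0000
k=4: j=0 S=64.2151 intr=61.7549 cont=58.1429 V=61.7549[EX]; j=1 S=84.0991 intr=41.8709 cont=38.2589 V=41.8709[EX]; j=2 S=110.1400 intr=15.8300 cont=12.2593 V=15.8300[EX]; j=3 S=144.2444 intr=0.0000 cont=0.0000 V=0.0000[hold]; j=4 S=188.9091 intr=0.0000 cont=0.0000 V=0.0000[hold]  S*(4)=110.1400
k=3: j=0 S=73.4876 intr=52.4824 cont=48.8704 V=52.4824[EX]; j=1 S=96.2428 intr=29.7272 cont=26.1152 V=29.7272[EX]; j=2 S=126.0440 intr=0.0000 cont=6.5282 V=6.5282[hold]; j=3 S=165.0730 intr=0.0000 cont=0.0000 V=0.0000[hold]  S*(3)=96.2428
k=2: j=0 S=84.0991 intr=41.8709 cont=38.2589 V=41.8709[EX]; j=1 S=110.1400 intr=15.8300 cont=15.9081 V=15.9081[hold]; j=2 S=144.2444 intr=0.0000 cont=2.6922 V=2.6922[hold]  S*(2)=84.0991
k=1: j=0 S=96.2428 intr=29.7272 cont=26.1589 V=29.7272[EX]; j=1 S=126.0440 intr=0.0000 cont=8.0652 V=8.0652[hold]  S*(1)=96.2428
k=0: j=0 S=110.1400 intr=15.8300 cont=16.7672 V=16.7672[hold]  S*(0)=-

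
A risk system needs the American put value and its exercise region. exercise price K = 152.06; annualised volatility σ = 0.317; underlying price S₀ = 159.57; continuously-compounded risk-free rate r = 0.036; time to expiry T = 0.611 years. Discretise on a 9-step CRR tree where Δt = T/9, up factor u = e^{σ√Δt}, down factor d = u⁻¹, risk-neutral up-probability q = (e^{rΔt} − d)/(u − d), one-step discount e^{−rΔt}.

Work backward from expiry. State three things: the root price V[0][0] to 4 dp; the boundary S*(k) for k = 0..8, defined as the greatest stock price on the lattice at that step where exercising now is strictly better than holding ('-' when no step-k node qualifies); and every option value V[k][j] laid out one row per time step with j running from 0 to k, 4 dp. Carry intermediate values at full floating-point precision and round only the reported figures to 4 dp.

Δt=0.06789  u=1.08610  d=0.92072  q=0.49416  discount=0.99756
step 9 (expiry): payoffs max(K−S,0) = 76.1826 62.5535 46.4764 27.5115 5.1402 0.0000 0.0000 0.0000 0.0000 0.0000
step 8: (k=8,j=0): S=82.4107, (K−S)⁺=69.6493, hold=69.2781 ⇒ V=69.6493 exercise | (k=8,j=1): S=97.2133, (K−S)⁺=54.8467, hold=54.4756 ⇒ V=54.8467 exercise | (k=8,j=2): S=114.6747, (K−S)⁺=37.3853, hold=37.0142 ⇒ V=37.3853 exercise | (k=8,j=3): S=135.2724, (K−S)⁺=16.7876, hold=16.4164 ⇒ V=16.7876 exercise | (k=8,j=4): S=159.5700, (K−S)⁺=0.0000, hold=2.5938 ⇒ V=2.5938 continue | (k=8,j=5): S=188.2319, (K−S)⁺=0.0000, hold=0.0000 ⇒ V=0.0000 continue | (k=8,j=6): S=222.0420, (K−S)⁺=0.0000, hold=0.0000 ⇒ V=0.0000 continue | (k=8,j=7): S=261.9250, (K−S)⁺=0.0000, hold=0.0000 ⇒ V=0.0000 continue | (k=8,j=8): S=308.9718, (K−S)⁺=0.0000, hold=0.0000 ⇒ V=0.0000 continue  boundary S*=135.2724
step 7: (k=7,j=0): S=89.5065, (K−S)⁺=62.5535, hold=62.1823 ⇒ V=62.5535 exercise | (k=7,j=1): S=105.5836, (K−S)⁺=46.4764, hold=46.1052 ⇒ V=46.4764 exercise | (k=7,j=2): S=124.5485, (K−S)⁺=27.5115, hold=27.1404 ⇒ V=27.5115 exercise | (k=7,j=3): S=146.9198, (K−S)⁺=5.1402, hold=9.7497 ⇒ V=9.7497 continue | (k=7,j=4): S=173.3094, (K−S)⁺=0.0000, hold=1.3088 ⇒ V=1.3088 continue | (k=7,j=5): S=204.4392, (K−S)⁺=0.0000, hold=0.0000 ⇒ V=0.0000 continue | (k=7,j=6): S=241.1604, (K−S)⁺=0.0000, hold=0.0000 ⇒ V=0.0000 continue | (k=7,j=7): S=284.4775, (K−S)⁺=0.0000, hold=0.0000 ⇒ V=0.0000 continue  boundary S*=124.5485
step 6: (k=6,j=0): S=97.2133, (K−S)⁺=54.8467, hold=54.4756 ⇒ V=54.8467 exercise | (k=6,j=1): S=114.6747, (K−S)⁺=37.3853, hold=37.0142 ⇒ V=37.3853 exercise | (k=6,j=2): S=135.2724, (K−S)⁺=16.7876, hold=18.6886 ⇒ V=18.6886 continue | (k=6,j=3): S=159.5700, (K−S)⁺=0.0000, hold=5.5650 ⇒ V=5.5650 continue | (k=6,j=4): S=188.2319, (K−S)⁺=0.0000, hold=0.6604 ⇒ V=0.6604 continue | (k=6,j=5): S=222.0420, (K−S)⁺=0.0000, hold=0.0000 ⇒ V=0.0000 continue | (k=6,j=6): S=261.9250, (K−S)⁺=0.0000, hold=0.0000 ⇒ V=0.0000 continue  boundary S*=114.6747
step 5: (k=5,j=0): S=105.5836, (K−S)⁺=46.4764, hold=46.1052 ⇒ V=46.4764 exercise | (k=5,j=1): S=124.5485, (K−S)⁺=27.5115, hold=28.0775 ⇒ V=28.0775 continue | (k=5,j=2): S=146.9198, (K−S)⁺=5.1402, hold=12.1737 ⇒ V=12.1737 continue | (k=5,j=3): S=173.3094, (K−S)⁺=0.0000, hold=3.1337 ⇒ V=3.1337 continue | (k=5,j=4): S=204.4392, (K−S)⁺=0.0000, hold=0.3333 ⇒ V=0.3333 continue | (k=5,j=5): S=241.1604, (K−S)⁺=0.0000, hold=0.0000 ⇒ V=0.0000 continue  boundary S*=105.5836
step 4: (k=4,j=0): S=114.6747, (K−S)⁺=37.3853, hold=37.2932 ⇒ V=37.3853 exercise | (k=4,j=1): S=135.2724, (K−S)⁺=16.7876, hold=20.1691 ⇒ V=20.1691 continue | (k=4,j=2): S=159.5700, (K−S)⁺=0.0000, hold=7.6877 ⇒ V=7.6877 continue | (k=4,j=3): S=188.2319, (K−S)⁺=0.0000, hold=1.7456 ⇒ V=1.7456 continue | (k=4,j=4): S=222.0420, (K−S)⁺=0.0000, hold=0.1682 ⇒ V=0.1682 continue  boundary S*=114.6747
step 3: (k=3,j=0): S=124.5485, (K−S)⁺=27.5115, hold=28.8073 ⇒ V=28.8073 continue | (k=3,j=1): S=146.9198, (K−S)⁺=5.1402, hold=13.9671 ⇒ V=13.9671 continue | (k=3,j=2): S=173.3094, (K−S)⁺=0.0000, hold=4.7397 ⇒ V=4.7397 continue | (k=3,j=3): S=204.4392, (K−S)⁺=0.0000, hold=0.9637 ⇒ V=0.9637 continue  boundary S*=-
step 2: (k=2,j=0): S=135.2724, (K−S)⁺=16.7876, hold=21.4215 ⇒ V=21.4215 continue | (k=2,j=1): S=159.5700, (K−S)⁺=0.0000, hold=9.3844 ⇒ V=9.3844 continue | (k=2,j=2): S=188.2319, (K−S)⁺=0.0000, hold=2.8668 ⇒ V=2.8668 continue  boundary S*=-
step 1: (k=1,j=0): S=146.9198, (K−S)⁺=5.1402, hold=15.4355 ⇒ V=15.4355 continue | (k=1,j=1): S=173.3094, (K−S)⁺=0.0000, hold=6.1486 ⇒ V=6.1486 continue  boundary S*=-
step 0: (k=0,j=0): S=159.5700, (K−S)⁺=0.0000, hold=10.8198 ⇒ V=10.8198 continue  boundary S*=-

price = 10.8198
boundary = - - - - 114.6747 105.5836 114.6747 124.5485 135.2724
tree:
10.8198
15.4355 6.1486
21.4215 9.3844 2.8668
28.8073 13.9671 4.7397 0.9637
37.3853 20.1691 7.6877 1.7456 0.1682
46.4764 28.0775 12.1737 3.1337 0.3333 0.0000
54.8467 37.3853 18.6886 5.5650 0.6604 0.0000 0.0000
62.5535 46.4764 27.5115 9.7497 1.3088 0.0000 0.0000 0.0000
69.6493 54.8467 37.3853 16.7876 2.5938 0.0000 0.0000 0.0000 0.0000
76.1826 62.5535 46.4764 27.5115 5.1402 0.0000 0.0000 0.0000 0.0000 0.0000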